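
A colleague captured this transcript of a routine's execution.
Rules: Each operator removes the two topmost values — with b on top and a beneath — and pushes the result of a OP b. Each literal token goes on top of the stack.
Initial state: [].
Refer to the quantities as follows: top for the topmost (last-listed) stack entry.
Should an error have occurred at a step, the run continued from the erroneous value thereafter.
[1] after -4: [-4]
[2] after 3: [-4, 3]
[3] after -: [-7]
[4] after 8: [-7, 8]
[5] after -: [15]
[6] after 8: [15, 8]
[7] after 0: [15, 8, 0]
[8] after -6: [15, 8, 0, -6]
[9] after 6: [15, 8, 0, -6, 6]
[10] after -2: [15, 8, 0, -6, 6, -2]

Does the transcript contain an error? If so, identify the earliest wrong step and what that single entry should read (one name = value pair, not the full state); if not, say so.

Recomputing the run from the initial state:
step 1: [-4]
step 2: [-4, 3]
step 3: [-7]
step 4: [-7, 8]
step 5: [-15]
step 6: [-15, 8]
step 7: [-15, 8, 0]
step 8: [-15, 8, 0, -6]
step 9: [-15, 8, 0, -6, 6]
step 10: [-15, 8, 0, -6, 6, -2]
The first disagreement with the transcript is at step 5, where the value should be top = -15.

step 5, top = -15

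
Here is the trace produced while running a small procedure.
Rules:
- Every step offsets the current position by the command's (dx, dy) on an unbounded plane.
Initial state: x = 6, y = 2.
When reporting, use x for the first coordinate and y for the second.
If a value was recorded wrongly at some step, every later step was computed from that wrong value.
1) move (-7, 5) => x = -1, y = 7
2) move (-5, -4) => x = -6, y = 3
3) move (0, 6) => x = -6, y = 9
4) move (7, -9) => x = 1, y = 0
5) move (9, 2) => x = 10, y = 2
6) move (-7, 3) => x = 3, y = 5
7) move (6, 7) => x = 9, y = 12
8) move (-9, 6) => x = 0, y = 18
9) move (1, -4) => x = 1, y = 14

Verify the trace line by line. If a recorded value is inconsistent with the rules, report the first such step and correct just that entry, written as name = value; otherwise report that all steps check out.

no error

Step 1: x = 6 + (-7) = -1, y = 2 + (5) = 7 — in agreement.
Step 2: x = -1 + (-5) = -6, y = 7 + (-4) = 3 — matches.
Step 3: x = -6 + (0) = -6, y = 3 + (6) = 9 — agrees with the trace.
Step 4: x = -6 + (7) = 1, y = 9 + (-9) = 0 — matches.
Step 5: x = 1 + (9) = 10, y = 0 + (2) = 2 — verified.
Step 6: x = 10 + (-7) = 3, y = 2 + (3) = 5 — consistent with the trace.
Step 7: x = 3 + (6) = 9, y = 5 + (7) = 12 — exactly as logged.
Step 8: x = 9 + (-9) = 0, y = 12 + (6) = 18 — no discrepancy.
Step 9: x = 0 + (1) = 1, y = 18 + (-4) = 14 — agrees with the trace.
Every step is consistent.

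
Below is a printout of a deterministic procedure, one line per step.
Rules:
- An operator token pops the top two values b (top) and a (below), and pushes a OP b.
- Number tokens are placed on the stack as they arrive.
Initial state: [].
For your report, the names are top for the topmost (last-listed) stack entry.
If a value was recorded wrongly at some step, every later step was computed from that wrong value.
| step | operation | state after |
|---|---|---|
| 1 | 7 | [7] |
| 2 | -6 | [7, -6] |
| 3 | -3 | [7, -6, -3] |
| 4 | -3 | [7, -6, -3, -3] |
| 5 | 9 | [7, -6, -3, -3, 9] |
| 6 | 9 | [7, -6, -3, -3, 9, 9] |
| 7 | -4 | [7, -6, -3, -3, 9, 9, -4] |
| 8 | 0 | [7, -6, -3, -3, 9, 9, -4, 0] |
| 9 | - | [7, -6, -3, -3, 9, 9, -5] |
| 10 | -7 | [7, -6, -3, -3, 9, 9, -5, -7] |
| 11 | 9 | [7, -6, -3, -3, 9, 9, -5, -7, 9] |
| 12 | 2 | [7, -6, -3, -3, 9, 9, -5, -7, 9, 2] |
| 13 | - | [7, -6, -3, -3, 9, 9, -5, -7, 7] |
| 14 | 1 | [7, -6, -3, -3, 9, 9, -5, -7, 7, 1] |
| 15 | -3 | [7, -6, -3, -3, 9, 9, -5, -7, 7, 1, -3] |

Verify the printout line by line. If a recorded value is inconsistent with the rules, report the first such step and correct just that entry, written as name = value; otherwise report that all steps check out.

step 9, top = -4

Recomputing the run from the initial state:
step 1: [7]
step 2: [7, -6]
step 3: [7, -6, -3]
step 4: [7, -6, -3, -3]
step 5: [7, -6, -3, -3, 9]
step 6: [7, -6, -3, -3, 9, 9]
step 7: [7, -6, -3, -3, 9, 9, -4]
step 8: [7, -6, -3, -3, 9, 9, -4, 0]
step 9: [7, -6, -3, -3, 9, 9, -4]
step 10: [7, -6, -3, -3, 9, 9, -4, -7]
step 11: [7, -6, -3, -3, 9, 9, -4, -7, 9]
step 12: [7, -6, -3, -3, 9, 9, -4, -7, 9, 2]
step 13: [7, -6, -3, -3, 9, 9, -4, -7, 7]
step 14: [7, -6, -3, -3, 9, 9, -4, -7, 7, 1]
step 15: [7, -6, -3, -3, 9, 9, -4, -7, 7, 1, -3]
The first disagreement with the printout is at step 9, where the value should be top = -4.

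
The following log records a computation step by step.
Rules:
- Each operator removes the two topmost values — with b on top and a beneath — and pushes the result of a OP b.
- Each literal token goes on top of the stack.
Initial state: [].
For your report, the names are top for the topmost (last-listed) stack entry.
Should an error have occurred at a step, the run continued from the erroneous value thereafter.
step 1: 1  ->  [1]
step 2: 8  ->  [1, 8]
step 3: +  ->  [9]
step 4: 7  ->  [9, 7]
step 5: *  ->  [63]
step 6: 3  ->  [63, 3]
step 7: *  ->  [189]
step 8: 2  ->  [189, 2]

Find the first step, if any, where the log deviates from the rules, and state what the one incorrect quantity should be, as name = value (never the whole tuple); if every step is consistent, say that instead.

Step 1: push 1: top = 1 — checks out.
Step 2: push 8: top = 8 — checks out.
Step 3: 1 + 8 = 9 — matches.
Step 4: push 7: top = 7 — confirmed correct.
Step 5: 9 * 7 = 63 — agrees with the log.
Step 6: push 3: top = 3 — consistent with the log.
Step 7: 63 * 3 = 189 — consistent with the log.
Step 8: push 2: top = 2 — checks out.
All entries verified; no error found.

no error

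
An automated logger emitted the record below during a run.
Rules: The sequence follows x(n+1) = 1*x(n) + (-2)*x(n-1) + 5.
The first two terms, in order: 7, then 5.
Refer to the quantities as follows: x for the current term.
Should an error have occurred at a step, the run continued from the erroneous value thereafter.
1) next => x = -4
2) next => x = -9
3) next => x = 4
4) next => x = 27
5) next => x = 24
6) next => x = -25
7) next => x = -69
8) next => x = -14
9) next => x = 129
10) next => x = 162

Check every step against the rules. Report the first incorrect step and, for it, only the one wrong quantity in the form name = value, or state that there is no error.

step 7, x = -68

Recomputing the run from the initial state:
step 1: x = -4
step 2: x = -9
step 3: x = 4
step 4: x = 27
step 5: x = 24
step 6: x = -25
step 7: x = -68
step 8: x = -13
step 9: x = 128
step 10: x = 159
The first disagreement with the record is at step 7, where the value should be x = -68.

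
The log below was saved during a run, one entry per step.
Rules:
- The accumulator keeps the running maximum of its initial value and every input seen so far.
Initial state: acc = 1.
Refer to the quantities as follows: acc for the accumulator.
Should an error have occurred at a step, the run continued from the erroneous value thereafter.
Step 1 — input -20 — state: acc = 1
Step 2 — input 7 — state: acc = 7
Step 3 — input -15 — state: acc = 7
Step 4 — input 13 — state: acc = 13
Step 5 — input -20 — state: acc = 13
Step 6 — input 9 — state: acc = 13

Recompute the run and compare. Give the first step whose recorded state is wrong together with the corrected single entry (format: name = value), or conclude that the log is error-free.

no error

1. acc = max(1, -20) = 1 (consistent with the log)
2. acc = max(1, 7) = 7 (verified)
3. acc = max(7, -15) = 7 (no discrepancy)
4. acc = max(7, 13) = 13 (confirmed correct)
5. acc = max(13, -20) = 13 (consistent with the log)
6. acc = max(13, 9) = 13 (consistent with the log)
The recomputation confirms every line.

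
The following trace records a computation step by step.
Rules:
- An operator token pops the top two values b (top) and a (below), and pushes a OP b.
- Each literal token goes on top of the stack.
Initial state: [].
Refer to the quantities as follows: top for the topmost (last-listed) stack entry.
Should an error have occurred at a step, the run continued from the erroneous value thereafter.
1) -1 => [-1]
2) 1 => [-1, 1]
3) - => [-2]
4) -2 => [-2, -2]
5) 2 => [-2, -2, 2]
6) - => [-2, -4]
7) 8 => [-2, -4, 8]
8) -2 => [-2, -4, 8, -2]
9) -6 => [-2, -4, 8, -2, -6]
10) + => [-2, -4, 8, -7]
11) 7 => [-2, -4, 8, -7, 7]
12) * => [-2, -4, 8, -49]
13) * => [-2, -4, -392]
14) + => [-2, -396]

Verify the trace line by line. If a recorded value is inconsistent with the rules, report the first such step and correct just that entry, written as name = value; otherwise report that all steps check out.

Step 1: push -1: top = -1 — same as recorded.
Step 2: push 1: top = 1 — confirmed correct.
Step 3: -1 - 1 = -2 — in agreement.
Step 4: push -2: top = -2 — checks out.
Step 5: push 2: top = 2 — checks out.
Step 6: -2 - 2 = -4 — matches.
Step 7: push 8: top = 8 — same as recorded.
Step 8: push -2: top = -2 — consistent with the trace.
Step 9: push -6: top = -6 — in agreement.
Step 10: -2 + -6 = -8 — the recorded entry deviates here.
First incorrect step: 10; the correct value is top = -8.

step 10, top = -8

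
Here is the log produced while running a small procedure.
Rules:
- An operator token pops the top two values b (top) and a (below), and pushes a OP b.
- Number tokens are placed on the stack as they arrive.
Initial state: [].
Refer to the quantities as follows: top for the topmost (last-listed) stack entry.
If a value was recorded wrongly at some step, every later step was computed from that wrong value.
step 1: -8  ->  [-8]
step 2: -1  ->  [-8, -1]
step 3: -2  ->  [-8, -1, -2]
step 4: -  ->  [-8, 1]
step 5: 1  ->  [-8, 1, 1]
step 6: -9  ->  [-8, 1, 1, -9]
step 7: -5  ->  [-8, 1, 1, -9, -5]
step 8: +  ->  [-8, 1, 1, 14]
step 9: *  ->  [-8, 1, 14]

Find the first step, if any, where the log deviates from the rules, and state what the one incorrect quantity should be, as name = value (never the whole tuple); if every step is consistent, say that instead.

Recomputing the run from the initial state:
step 1: [-8]
step 2: [-8, -1]
step 3: [-8, -1, -2]
step 4: [-8, 1]
step 5: [-8, 1, 1]
step 6: [-8, 1, 1, -9]
step 7: [-8, 1, 1, -9, -5]
step 8: [-8, 1, 1, -14]
step 9: [-8, 1, -14]
The first disagreement with the log is at step 8, where the value should be top = -14.

step 8, top = -14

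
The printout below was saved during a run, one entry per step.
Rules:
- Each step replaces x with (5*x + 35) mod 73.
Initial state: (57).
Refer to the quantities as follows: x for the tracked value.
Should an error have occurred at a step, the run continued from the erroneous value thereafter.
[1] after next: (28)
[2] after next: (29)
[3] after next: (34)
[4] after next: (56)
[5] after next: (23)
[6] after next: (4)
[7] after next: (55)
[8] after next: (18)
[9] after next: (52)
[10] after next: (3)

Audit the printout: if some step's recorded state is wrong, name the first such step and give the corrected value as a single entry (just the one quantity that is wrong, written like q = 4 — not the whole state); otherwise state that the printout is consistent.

step 4, x = 59

1. x = (5*57 + 35) mod 73 = 28 (consistent with the printout)
2. x = (5*28 + 35) mod 73 = 29 (matches)
3. x = (5*29 + 35) mod 73 = 34 (consistent with the printout)
4. x = (5*34 + 35) mod 73 = 59 (the recorded entry deviates here)
The audit stops at step 4: the recorded entry is wrong and should be x = 59.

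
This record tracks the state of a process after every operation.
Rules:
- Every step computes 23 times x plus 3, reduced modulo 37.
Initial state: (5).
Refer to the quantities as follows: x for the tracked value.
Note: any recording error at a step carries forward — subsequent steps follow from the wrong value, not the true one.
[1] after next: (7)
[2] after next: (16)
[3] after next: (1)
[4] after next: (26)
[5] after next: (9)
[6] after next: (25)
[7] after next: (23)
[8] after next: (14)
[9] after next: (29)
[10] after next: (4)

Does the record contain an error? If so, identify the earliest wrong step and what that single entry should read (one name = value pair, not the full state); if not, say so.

Recomputing the run from the initial state:
step 1: x = 7
step 2: x = 16
step 3: x = 1
step 4: x = 26
step 5: x = 9
step 6: x = 25
step 7: x = 23
step 8: x = 14
step 9: x = 29
step 10: x = 4
This matches the record at every step.

no error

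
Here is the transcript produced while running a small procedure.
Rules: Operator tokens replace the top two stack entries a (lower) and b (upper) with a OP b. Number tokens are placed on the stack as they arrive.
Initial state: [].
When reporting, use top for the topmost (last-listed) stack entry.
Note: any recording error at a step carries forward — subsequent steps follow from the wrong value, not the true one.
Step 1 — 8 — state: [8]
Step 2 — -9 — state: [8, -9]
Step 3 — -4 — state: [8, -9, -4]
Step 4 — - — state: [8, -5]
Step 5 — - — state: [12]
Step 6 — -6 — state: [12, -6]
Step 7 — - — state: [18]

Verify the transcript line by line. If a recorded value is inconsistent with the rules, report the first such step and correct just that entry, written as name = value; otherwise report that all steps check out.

step 5, top = 13

Recomputing the run from the initial state:
step 1: [8]
step 2: [8, -9]
step 3: [8, -9, -4]
step 4: [8, -5]
step 5: [13]
step 6: [13, -6]
step 7: [19]
The first disagreement with the transcript is at step 5, where the value should be top = 13.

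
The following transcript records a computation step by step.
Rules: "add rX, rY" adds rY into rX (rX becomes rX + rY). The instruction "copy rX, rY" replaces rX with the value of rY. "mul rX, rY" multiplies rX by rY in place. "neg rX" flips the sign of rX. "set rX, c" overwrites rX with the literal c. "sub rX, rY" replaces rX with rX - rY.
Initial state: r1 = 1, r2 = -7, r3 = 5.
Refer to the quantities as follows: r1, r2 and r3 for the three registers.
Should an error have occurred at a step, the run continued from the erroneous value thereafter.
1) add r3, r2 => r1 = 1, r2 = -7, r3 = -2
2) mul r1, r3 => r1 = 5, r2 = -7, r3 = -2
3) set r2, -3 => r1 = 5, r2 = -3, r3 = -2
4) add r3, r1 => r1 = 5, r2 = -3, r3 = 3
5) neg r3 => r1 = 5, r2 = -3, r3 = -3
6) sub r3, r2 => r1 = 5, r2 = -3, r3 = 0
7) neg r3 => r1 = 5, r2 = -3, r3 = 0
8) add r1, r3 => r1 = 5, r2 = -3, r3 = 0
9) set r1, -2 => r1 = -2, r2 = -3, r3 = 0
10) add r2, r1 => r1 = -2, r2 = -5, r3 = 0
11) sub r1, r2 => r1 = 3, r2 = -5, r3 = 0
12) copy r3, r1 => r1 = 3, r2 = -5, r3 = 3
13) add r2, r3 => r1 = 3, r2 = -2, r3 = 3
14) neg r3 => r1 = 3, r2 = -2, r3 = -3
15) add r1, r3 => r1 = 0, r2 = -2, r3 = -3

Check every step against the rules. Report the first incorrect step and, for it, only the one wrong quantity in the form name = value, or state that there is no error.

Recomputing the run from the initial state:
step 1: r1 = 1, r2 = -7, r3 = -2
step 2: r1 = -2, r2 = -7, r3 = -2
step 3: r1 = -2, r2 = -3, r3 = -2
step 4: r1 = -2, r2 = -3, r3 = -4
step 5: r1 = -2, r2 = -3, r3 = 4
step 6: r1 = -2, r2 = -3, r3 = 7
step 7: r1 = -2, r2 = -3, r3 = -7
step 8: r1 = -9, r2 = -3, r3 = -7
step 9: r1 = -2, r2 = -3, r3 = -7
step 10: r1 = -2, r2 = -5, r3 = -7
step 11: r1 = 3, r2 = -5, r3 = -7
step 12: r1 = 3, r2 = -5, r3 = 3
step 13: r1 = 3, r2 = -2, r3 = 3
step 14: r1 = 3, r2 = -2, r3 = -3
step 15: r1 = 0, r2 = -2, r3 = -3
The first disagreement with the transcript is at step 2, where the value should be r1 = -2.

step 2, r1 = -2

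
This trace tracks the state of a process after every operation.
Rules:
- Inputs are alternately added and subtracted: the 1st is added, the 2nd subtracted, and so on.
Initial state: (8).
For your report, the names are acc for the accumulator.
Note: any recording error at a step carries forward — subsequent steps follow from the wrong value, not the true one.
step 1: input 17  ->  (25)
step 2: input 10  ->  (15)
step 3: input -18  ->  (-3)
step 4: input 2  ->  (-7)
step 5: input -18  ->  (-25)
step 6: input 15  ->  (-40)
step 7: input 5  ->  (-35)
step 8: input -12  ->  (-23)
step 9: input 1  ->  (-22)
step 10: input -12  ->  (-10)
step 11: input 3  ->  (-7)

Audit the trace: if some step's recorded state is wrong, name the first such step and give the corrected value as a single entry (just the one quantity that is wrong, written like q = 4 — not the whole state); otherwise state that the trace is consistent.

step 1: acc = 8 + 17 = 25 -> verified
step 2: acc = 25 - 10 = 15 -> no discrepancy
step 3: acc = 15 + -18 = -3 -> agrees with the trace
step 4: acc = -3 - 2 = -5 -> the recorded entry deviates here
That makes step 4 the first incorrect line — acc = -5 is what it should show.

step 4, acc = -5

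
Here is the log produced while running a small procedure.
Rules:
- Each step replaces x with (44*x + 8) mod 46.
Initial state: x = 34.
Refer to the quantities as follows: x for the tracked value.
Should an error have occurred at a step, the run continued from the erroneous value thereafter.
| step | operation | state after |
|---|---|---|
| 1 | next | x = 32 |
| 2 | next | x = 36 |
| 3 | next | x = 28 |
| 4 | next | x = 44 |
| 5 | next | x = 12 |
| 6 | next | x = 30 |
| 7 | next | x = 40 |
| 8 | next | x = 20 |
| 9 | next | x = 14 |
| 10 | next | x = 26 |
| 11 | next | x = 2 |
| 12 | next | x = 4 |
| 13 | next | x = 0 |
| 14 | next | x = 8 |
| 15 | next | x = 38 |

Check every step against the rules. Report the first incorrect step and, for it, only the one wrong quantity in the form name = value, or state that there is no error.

Step 1: x = (44*34 + 8) mod 46 = 32 — same as recorded.
Step 2: x = (44*32 + 8) mod 46 = 36 — checks out.
Step 3: x = (44*36 + 8) mod 46 = 28 — in agreement.
Step 4: x = (44*28 + 8) mod 46 = 44 — no discrepancy.
Step 5: x = (44*44 + 8) mod 46 = 12 — verified.
Step 6: x = (44*12 + 8) mod 46 = 30 — confirmed correct.
Step 7: x = (44*30 + 8) mod 46 = 40 — checks out.
Step 8: x = (44*40 + 8) mod 46 = 20 — confirmed correct.
Step 9: x = (44*20 + 8) mod 46 = 14 — matches.
Step 10: x = (44*14 + 8) mod 46 = 26 — confirmed correct.
Step 11: x = (44*26 + 8) mod 46 = 2 — consistent with the log.
Step 12: x = (44*2 + 8) mod 46 = 4 — checks out.
Step 13: x = (44*4 + 8) mod 46 = 0 — matches.
Step 14: x = (44*0 + 8) mod 46 = 8 — checks out.
Step 15: x = (44*8 + 8) mod 46 = 38 — verified.
All steps check out; nothing to correct.

no error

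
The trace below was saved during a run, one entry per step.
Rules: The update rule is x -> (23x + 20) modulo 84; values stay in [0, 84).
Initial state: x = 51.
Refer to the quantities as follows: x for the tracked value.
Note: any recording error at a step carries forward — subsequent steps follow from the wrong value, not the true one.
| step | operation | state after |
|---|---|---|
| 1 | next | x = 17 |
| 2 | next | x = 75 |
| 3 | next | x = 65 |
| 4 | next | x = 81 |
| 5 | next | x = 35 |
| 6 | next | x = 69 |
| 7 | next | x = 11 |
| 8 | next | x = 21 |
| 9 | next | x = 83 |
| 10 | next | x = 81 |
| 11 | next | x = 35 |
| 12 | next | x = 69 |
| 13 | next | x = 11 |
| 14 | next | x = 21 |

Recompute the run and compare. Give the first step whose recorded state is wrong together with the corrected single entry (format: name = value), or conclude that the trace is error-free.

step 4, x = 3

1. x = (23*51 + 20) mod 84 = 17 (consistent with the trace)
2. x = (23*17 + 20) mod 84 = 75 (matches)
3. x = (23*75 + 20) mod 84 = 65 (checks out)
4. x = (23*65 + 20) mod 84 = 3 (this is not what the trace shows)
That makes step 4 the first incorrect line — x = 3 is what it should show.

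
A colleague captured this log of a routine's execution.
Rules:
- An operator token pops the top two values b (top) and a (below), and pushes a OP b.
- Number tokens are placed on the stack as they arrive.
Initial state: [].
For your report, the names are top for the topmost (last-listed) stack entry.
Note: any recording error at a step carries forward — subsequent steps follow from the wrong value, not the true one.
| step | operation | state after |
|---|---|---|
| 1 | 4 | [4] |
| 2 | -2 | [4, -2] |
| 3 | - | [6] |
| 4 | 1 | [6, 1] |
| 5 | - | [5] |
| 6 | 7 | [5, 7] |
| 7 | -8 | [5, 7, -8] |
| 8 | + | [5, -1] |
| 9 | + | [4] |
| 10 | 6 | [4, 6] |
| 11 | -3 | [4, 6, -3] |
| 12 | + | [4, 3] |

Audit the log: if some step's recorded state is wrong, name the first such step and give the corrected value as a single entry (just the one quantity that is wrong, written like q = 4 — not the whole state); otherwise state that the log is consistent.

no error

Recomputing the run from the initial state:
step 1: [4]
step 2: [4, -2]
step 3: [6]
step 4: [6, 1]
step 5: [5]
step 6: [5, 7]
step 7: [5, 7, -8]
step 8: [5, -1]
step 9: [4]
step 10: [4, 6]
step 11: [4, 6, -3]
step 12: [4, 3]
This matches the log at every step.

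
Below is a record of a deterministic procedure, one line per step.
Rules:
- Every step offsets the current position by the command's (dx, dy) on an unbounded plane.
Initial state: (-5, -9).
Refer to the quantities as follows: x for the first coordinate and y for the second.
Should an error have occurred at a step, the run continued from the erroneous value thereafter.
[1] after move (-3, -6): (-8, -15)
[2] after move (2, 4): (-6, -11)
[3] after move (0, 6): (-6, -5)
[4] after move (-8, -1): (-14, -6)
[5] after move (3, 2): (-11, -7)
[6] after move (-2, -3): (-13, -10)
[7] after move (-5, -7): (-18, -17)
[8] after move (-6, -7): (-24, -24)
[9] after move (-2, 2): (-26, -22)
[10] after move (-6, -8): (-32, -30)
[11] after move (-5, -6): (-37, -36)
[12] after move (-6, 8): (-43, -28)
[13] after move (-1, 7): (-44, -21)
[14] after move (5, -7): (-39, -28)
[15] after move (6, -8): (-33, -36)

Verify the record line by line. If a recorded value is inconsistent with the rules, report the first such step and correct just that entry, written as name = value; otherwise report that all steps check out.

step 5, y = -4

Recomputing the run from the initial state:
step 1: x = -8, y = -15
step 2: x = -6, y = -11
step 3: x = -6, y = -5
step 4: x = -14, y = -6
step 5: x = -11, y = -4
step 6: x = -13, y = -7
step 7: x = -18, y = -14
step 8: x = -24, y = -21
step 9: x = -26, y = -19
step 10: x = -32, y = -27
step 11: x = -37, y = -33
step 12: x = -43, y = -25
step 13: x = -44, y = -18
step 14: x = -39, y = -25
step 15: x = -33, y = -33
The first disagreement with the record is at step 5, where the value should be y = -4.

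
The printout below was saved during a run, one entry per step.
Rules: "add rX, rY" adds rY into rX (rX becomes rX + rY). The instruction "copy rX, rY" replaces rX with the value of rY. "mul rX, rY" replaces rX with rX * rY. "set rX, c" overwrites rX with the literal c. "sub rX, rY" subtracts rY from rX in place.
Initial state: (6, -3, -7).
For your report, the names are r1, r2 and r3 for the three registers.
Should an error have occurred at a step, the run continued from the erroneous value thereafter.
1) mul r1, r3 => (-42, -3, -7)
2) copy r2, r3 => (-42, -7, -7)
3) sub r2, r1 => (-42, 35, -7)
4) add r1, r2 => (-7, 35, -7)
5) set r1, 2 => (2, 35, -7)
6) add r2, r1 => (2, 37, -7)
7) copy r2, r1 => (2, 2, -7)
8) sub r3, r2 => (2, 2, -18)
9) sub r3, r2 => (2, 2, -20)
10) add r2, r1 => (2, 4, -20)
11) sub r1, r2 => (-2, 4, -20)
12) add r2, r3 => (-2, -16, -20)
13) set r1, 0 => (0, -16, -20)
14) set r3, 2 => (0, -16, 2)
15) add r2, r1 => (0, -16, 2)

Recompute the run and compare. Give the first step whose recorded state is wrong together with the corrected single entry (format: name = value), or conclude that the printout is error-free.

step 8, r3 = -9

Recomputing the run from the initial state:
step 1: r1 = -42, r2 = -3, r3 = -7
step 2: r1 = -42, r2 = -7, r3 = -7
step 3: r1 = -42, r2 = 35, r3 = -7
step 4: r1 = -7, r2 = 35, r3 = -7
step 5: r1 = 2, r2 = 35, r3 = -7
step 6: r1 = 2, r2 = 37, r3 = -7
step 7: r1 = 2, r2 = 2, r3 = -7
step 8: r1 = 2, r2 = 2, r3 = -9
step 9: r1 = 2, r2 = 2, r3 = -11
step 10: r1 = 2, r2 = 4, r3 = -11
step 11: r1 = -2, r2 = 4, r3 = -11
step 12: r1 = -2, r2 = -7, r3 = -11
step 13: r1 = 0, r2 = -7, r3 = -11
step 14: r1 = 0, r2 = -7, r3 = 2
step 15: r1 = 0, r2 = -7, r3 = 2
The first disagreement with the printout is at step 8, where the value should be r3 = -9.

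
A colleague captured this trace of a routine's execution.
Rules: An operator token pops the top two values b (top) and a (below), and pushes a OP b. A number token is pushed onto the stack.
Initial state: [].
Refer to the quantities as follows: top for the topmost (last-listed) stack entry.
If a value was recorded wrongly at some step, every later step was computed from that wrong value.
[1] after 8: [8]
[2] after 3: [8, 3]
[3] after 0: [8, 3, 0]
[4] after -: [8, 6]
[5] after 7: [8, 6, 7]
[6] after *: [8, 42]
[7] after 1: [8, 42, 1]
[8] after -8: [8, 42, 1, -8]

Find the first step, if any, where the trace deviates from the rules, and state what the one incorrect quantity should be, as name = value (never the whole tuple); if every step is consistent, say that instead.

1. push 8: top = 8 (confirmed correct)
2. push 3: top = 3 (consistent with the trace)
3. push 0: top = 0 (no discrepancy)
4. 3 - 0 = 3 (a discrepancy with the trace)
Conclusion: step 4 carries the first error; the entry should be top = 3.

step 4, top = 3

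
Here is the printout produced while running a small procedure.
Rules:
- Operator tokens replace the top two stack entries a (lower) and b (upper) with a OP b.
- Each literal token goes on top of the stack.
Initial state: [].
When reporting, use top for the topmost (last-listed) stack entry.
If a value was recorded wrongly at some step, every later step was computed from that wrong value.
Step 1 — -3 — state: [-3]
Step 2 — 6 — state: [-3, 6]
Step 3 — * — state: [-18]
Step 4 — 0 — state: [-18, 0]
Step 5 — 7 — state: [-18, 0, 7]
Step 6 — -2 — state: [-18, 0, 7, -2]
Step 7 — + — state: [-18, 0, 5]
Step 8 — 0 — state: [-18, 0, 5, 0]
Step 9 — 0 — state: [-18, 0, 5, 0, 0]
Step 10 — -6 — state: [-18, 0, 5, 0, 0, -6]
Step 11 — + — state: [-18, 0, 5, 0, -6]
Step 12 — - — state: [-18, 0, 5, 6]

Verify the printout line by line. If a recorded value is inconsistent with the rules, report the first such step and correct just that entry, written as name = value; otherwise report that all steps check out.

no error

Recomputing the run from the initial state:
step 1: [-3]
step 2: [-3, 6]
step 3: [-18]
step 4: [-18, 0]
step 5: [-18, 0, 7]
step 6: [-18, 0, 7, -2]
step 7: [-18, 0, 5]
step 8: [-18, 0, 5, 0]
step 9: [-18, 0, 5, 0, 0]
step 10: [-18, 0, 5, 0, 0, -6]
step 11: [-18, 0, 5, 0, -6]
step 12: [-18, 0, 5, 6]
This matches the printout at every step.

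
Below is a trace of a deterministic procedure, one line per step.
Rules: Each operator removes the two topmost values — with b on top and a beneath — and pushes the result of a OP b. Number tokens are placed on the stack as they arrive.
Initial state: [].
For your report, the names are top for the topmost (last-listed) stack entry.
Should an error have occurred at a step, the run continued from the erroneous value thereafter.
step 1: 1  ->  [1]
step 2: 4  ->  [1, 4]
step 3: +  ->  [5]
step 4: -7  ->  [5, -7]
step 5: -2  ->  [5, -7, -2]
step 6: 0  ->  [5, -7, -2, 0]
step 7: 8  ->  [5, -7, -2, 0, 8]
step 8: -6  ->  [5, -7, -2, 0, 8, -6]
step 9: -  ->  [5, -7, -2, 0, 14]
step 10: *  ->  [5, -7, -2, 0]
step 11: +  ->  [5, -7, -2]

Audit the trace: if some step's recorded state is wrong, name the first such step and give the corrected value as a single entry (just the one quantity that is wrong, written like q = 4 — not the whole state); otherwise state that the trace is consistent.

no error

Recomputing the run from the initial state:
step 1: [1]
step 2: [1, 4]
step 3: [5]
step 4: [5, -7]
step 5: [5, -7, -2]
step 6: [5, -7, -2, 0]
step 7: [5, -7, -2, 0, 8]
step 8: [5, -7, -2, 0, 8, -6]
step 9: [5, -7, -2, 0, 14]
step 10: [5, -7, -2, 0]
step 11: [5, -7, -2]
This matches the trace at every step.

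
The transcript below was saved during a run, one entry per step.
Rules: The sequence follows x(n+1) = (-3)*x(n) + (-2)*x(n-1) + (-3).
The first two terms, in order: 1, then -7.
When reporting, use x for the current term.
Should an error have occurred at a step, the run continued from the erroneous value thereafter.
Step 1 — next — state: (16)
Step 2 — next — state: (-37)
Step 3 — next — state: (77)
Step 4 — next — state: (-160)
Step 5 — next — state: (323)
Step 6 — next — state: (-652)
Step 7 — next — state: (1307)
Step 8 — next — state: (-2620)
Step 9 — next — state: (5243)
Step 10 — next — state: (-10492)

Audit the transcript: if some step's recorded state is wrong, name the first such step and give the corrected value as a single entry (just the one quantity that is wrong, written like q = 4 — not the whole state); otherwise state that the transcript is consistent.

step 3, x = 76

step 1: x = -3*(-7) + (-2)*(1) + (-3) = 16 -> matches
step 2: x = -3*(16) + (-2)*(-7) + (-3) = -37 -> matches
step 3: x = -3*(-37) + (-2)*(16) + (-3) = 76 -> the entry is off here
First deviation found at step 3; the corrected entry is x = 76.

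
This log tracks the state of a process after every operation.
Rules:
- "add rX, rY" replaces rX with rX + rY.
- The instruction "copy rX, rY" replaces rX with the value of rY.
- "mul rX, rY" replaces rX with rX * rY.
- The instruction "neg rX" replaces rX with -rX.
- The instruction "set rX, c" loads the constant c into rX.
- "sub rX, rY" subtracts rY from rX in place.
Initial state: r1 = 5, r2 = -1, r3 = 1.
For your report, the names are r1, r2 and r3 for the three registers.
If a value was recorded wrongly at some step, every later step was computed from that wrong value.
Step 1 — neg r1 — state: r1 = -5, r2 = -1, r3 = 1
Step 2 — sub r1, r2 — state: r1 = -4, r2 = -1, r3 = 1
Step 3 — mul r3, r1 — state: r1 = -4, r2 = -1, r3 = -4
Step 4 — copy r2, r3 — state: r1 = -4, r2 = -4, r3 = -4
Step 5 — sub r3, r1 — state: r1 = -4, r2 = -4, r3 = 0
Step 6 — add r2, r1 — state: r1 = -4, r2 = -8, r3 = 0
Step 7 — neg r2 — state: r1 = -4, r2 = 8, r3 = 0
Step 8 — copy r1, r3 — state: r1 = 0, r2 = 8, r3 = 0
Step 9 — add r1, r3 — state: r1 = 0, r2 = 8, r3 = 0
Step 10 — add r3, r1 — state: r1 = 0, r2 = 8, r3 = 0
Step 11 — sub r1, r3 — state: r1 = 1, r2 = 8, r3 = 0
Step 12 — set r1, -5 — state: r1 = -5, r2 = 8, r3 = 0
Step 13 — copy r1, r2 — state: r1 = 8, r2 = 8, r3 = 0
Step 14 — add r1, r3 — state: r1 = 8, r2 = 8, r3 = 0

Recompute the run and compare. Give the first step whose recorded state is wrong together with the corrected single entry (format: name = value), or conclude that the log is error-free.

1. r1 = -(5) = -5 (same as recorded)
2. r1 = -5 - -1 = -4 (matches)
3. r3 = 1 * -4 = -4 (checks out)
4. r2 = -4 (agrees with the log)
5. r3 = -4 - -4 = 0 (consistent with the log)
6. r2 = -4 + -4 = -8 (exactly as logged)
7. r2 = -(-8) = 8 (agrees with the log)
8. r1 = 0 (no discrepancy)
9. r1 = 0 + 0 = 0 (no discrepancy)
10. r3 = 0 + 0 = 0 (agrees with the log)
11. r1 = 0 - 0 = 0 (the recorded entry deviates here)
First incorrect step: 11; the correct value is r1 = 0.

step 11, r1 = 0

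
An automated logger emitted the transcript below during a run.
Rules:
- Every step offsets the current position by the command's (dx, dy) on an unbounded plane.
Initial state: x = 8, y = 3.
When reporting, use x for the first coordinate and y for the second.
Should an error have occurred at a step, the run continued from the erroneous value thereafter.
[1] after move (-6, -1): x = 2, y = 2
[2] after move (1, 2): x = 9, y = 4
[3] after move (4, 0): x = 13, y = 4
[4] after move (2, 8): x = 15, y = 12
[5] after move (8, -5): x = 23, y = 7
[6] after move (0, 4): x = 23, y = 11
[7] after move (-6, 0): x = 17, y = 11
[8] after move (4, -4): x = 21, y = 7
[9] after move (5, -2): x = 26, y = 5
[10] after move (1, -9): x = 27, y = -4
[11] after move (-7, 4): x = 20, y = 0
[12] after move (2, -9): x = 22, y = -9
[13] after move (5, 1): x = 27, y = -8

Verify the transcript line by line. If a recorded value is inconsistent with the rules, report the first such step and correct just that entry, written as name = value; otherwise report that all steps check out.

step 1: x = 8 + (-6) = 2, y = 3 + (-1) = 2 -> exactly as logged
step 2: x = 2 + (1) = 3, y = 2 + (2) = 4 -> the transcript has a different value
The audit stops at step 2: the recorded entry is wrong and should be x = 3.

step 2, x = 3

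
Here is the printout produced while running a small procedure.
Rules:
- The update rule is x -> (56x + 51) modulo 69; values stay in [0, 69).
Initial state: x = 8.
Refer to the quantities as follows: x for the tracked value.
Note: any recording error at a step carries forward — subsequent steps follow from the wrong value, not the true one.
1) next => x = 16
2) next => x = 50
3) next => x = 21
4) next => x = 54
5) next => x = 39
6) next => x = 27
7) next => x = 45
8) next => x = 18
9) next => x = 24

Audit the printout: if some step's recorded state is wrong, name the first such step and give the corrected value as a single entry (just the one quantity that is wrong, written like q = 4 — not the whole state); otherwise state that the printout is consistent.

1. x = (56*8 + 51) mod 69 = 16 (no discrepancy)
2. x = (56*16 + 51) mod 69 = 50 (in agreement)
3. x = (56*50 + 51) mod 69 = 22 (the printout has a different value)
The earliest wrong entry is at step 3: it should read x = 22.

step 3, x = 22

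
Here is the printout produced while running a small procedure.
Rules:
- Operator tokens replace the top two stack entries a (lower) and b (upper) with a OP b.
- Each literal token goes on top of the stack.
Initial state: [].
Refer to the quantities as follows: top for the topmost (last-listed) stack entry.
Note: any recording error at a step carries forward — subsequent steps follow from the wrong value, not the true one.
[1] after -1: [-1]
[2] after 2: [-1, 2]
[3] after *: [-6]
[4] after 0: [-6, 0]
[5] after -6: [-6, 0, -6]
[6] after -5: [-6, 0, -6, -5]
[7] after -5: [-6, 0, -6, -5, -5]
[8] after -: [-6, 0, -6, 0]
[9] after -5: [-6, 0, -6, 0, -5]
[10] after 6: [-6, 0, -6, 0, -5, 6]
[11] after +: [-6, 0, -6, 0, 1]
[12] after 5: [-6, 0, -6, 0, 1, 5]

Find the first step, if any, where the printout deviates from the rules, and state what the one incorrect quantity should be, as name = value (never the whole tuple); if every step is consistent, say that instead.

step 3, top = -2

Step 1: push -1: top = -1 — matches.
Step 2: push 2: top = 2 — in agreement.
Step 3: -1 * 2 = -2 — the printout has a different value.
The audit stops at step 3: the recorded entry is wrong and should be top = -2.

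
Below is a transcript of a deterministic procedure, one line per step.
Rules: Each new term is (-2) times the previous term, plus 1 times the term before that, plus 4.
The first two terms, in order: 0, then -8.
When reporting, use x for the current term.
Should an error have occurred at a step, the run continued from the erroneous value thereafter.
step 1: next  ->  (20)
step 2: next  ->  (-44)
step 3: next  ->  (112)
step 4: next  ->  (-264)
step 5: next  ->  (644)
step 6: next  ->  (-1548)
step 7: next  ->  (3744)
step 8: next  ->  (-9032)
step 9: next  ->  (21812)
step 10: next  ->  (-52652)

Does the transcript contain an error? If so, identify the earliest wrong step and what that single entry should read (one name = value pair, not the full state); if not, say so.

1. x = -2*(-8) + (1)*(0) + (4) = 20 (in agreement)
2. x = -2*(20) + (1)*(-8) + (4) = -44 (no discrepancy)
3. x = -2*(-44) + (1)*(20) + (4) = 112 (exactly as logged)
4. x = -2*(112) + (1)*(-44) + (4) = -264 (checks out)
5. x = -2*(-264) + (1)*(112) + (4) = 644 (matches)
6. x = -2*(644) + (1)*(-264) + (4) = -1548 (verified)
7. x = -2*(-1548) + (1)*(644) + (4) = 3744 (verified)
8. x = -2*(3744) + (1)*(-1548) + (4) = -9032 (same as recorded)
9. x = -2*(-9032) + (1)*(3744) + (4) = 21812 (same as recorded)
10. x = -2*(21812) + (1)*(-9032) + (4) = -52652 (consistent with the transcript)
The whole run recomputes cleanly — no discrepancies.

no error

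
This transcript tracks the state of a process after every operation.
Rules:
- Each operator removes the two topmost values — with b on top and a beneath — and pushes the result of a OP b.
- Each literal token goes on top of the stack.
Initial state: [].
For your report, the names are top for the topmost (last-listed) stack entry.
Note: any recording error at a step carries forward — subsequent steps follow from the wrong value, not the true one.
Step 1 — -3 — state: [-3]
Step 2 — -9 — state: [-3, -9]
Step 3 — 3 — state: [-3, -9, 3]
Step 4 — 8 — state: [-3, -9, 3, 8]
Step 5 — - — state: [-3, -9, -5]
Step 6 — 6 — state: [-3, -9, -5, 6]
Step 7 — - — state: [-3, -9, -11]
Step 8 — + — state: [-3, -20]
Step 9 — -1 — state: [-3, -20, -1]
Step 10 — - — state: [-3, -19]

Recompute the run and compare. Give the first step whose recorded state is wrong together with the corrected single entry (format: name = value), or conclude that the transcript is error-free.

Recomputing the run from the initial state:
step 1: [-3]
step 2: [-3, -9]
step 3: [-3, -9, 3]
step 4: [-3, -9, 3, 8]
step 5: [-3, -9, -5]
step 6: [-3, -9, -5, 6]
step 7: [-3, -9, -11]
step 8: [-3, -20]
step 9: [-3, -20, -1]
step 10: [-3, -19]
This matches the transcript at every step.

no error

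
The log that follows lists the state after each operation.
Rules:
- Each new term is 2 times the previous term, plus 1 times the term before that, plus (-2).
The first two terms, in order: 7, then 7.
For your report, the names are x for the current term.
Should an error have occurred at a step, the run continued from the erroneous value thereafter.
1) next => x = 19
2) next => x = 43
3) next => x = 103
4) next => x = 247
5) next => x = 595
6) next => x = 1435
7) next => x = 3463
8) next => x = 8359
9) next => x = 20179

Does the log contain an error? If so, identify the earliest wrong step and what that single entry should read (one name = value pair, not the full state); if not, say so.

no error

step 1: x = 2*(7) + (1)*(7) + (-2) = 19 -> matches
step 2: x = 2*(19) + (1)*(7) + (-2) = 43 -> exactly as logged
step 3: x = 2*(43) + (1)*(19) + (-2) = 103 -> consistent with the log
step 4: x = 2*(103) + (1)*(43) + (-2) = 247 -> verified
step 5: x = 2*(247) + (1)*(103) + (-2) = 595 -> same as recorded
step 6: x = 2*(595) + (1)*(247) + (-2) = 1435 -> consistent with the log
step 7: x = 2*(1435) + (1)*(595) + (-2) = 3463 -> consistent with the log
step 8: x = 2*(3463) + (1)*(1435) + (-2) = 8359 -> agrees with the log
step 9: x = 2*(8359) + (1)*(3463) + (-2) = 20179 -> agrees with the log
The whole run recomputes cleanly — no discrepancies.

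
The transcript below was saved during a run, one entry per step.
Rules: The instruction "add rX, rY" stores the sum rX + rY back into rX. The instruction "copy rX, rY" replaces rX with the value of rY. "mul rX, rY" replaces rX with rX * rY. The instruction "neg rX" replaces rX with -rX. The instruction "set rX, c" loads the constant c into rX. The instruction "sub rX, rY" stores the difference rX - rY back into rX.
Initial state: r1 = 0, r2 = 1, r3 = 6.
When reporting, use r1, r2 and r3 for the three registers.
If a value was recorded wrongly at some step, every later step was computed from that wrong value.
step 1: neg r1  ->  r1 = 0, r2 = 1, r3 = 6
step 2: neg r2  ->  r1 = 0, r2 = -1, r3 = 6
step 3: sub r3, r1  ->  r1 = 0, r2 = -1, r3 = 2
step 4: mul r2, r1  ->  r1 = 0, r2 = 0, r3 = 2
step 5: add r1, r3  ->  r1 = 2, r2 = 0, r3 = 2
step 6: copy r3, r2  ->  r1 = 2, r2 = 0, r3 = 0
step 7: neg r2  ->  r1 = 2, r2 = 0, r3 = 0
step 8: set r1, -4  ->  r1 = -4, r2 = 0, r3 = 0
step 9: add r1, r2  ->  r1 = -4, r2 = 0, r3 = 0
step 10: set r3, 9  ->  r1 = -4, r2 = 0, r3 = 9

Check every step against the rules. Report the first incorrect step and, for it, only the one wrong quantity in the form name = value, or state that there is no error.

Recomputing the run from the initial state:
step 1: r1 = 0, r2 = 1, r3 = 6
step 2: r1 = 0, r2 = -1, r3 = 6
step 3: r1 = 0, r2 = -1, r3 = 6
step 4: r1 = 0, r2 = 0, r3 = 6
step 5: r1 = 6, r2 = 0, r3 = 6
step 6: r1 = 6, r2 = 0, r3 = 0
step 7: r1 = 6, r2 = 0, r3 = 0
step 8: r1 = -4, r2 = 0, r3 = 0
step 9: r1 = -4, r2 = 0, r3 = 0
step 10: r1 = -4, r2 = 0, r3 = 9
The first disagreement with the transcript is at step 3, where the value should be r3 = 6.

step 3, r3 = 6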